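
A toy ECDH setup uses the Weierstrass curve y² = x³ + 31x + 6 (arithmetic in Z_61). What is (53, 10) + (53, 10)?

tangent at (53, 10): λ = (3·53² + 31)/(2·10) ≡ 40/20. 20⁻¹ ≡ 58 (mod 61), so λ ≡ 40·58 ≡ 2.
  x = λ² - 53 - 53 = 4 - 106 ≡ 20; y = λ·(53 - 20) - 10 ≡ 56. → (20, 56)

(20, 56)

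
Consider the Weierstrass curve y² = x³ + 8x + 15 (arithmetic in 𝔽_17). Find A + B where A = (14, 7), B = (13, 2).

(14, 7) + (13, 2). λ = (2 - 7)/(13 - 14) ≡ 12/16 mod 17. 16⁻¹ ≡ 16 (mod 17), so λ ≡ 5.
  x = λ² - 14 - 13 = 25 - 27 ≡ 15; y = λ·(14 - 15) - 7 ≡ 5. → (15, 5)

(15, 5)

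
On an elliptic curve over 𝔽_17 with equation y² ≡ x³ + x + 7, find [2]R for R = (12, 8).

(6, 12)

tangent at (12, 8): λ = (3·12² + 1)/(2·8) ≡ 8/16. 16⁻¹ ≡ 16 (mod 17), so λ ≡ 8·16 ≡ 9.
  x = λ² - 12 - 12 = 81 - 24 ≡ 6; y = λ·(12 - 6) - 8 ≡ 12. → (6, 12)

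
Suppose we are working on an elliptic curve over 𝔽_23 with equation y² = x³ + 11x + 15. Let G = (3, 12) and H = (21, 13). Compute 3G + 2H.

(15, 6)

First 3G:
Repeated addition: build up to 3G.
2G: tangent at (3, 12): λ = (3·3² + 11)/(2·12) ≡ 15/1. 1⁻¹ ≡ 1 (mod 23) since 1·1 = 1 ≡ 1, so λ ≡ 15·1 ≡ 15.
  x = λ² - 3 - 3 = 225 - 6 ≡ 12; y = λ·(3 - 12) - 12 ≡ 14. → (12, 14)
3G: (12, 14) + (3, 12). λ = (12 - 14)/(3 - 12) ≡ 21/14 mod 23. 14⁻¹ ≡ 5 (mod 23) since 14·5 = 70 ≡ 1, so λ ≡ 13.
  x = λ² - 12 - 3 = 169 - 15 ≡ 16; y = λ·(12 - 16) - 14 ≡ 3. → (16, 3)
3G = (16, 3).
Next 2H:
Repeated addition: build up to 2H.
2H: tangent at (21, 13): λ = (3·21² + 11)/(2·13) ≡ 0/3. 3⁻¹ ≡ 8 (mod 23), so λ ≡ 0·8 ≡ 0.
  x = λ² - 21 - 21 = 0 - 42 ≡ 4; y = λ·(21 - 4) - 13 ≡ 10. → (4, 10)
2H = (4, 10).
Finally 3G + 2H:
(16, 3) + (4, 10). λ = (10 - 3)/(4 - 16) ≡ 7/11 mod 23. 11⁻¹ ≡ 21 (mod 23) since 11·21 = 231 ≡ 1, so λ ≡ 9.
  x = λ² - 16 - 4 = 81 - 20 ≡ 15; y = λ·(16 - 15) - 3 ≡ 6. → (15, 6)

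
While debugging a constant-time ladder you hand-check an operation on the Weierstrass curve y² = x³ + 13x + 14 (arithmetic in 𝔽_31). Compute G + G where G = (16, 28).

(0, 18)

tangent at (16, 28): λ = (3·16² + 13)/(2·28) ≡ 6/25. 25⁻¹ ≡ 5 (mod 31) since 25·5 = 125 ≡ 1, so λ ≡ 6·5 ≡ 30.
  x = λ² - 16 - 16 = 900 - 32 ≡ 0; y = λ·(16 - 0) - 28 ≡ 18. → (0, 18)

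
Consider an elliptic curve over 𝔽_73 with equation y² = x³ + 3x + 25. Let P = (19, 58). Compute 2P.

tangent at (19, 58): λ = (3·19² + 3)/(2·58) ≡ 64/43. 43⁻¹ ≡ 17 (mod 73), so λ ≡ 64·17 ≡ 66.
  x = λ² - 19 - 19 = 4356 - 38 ≡ 11; y = λ·(19 - 11) - 58 ≡ 32. → (11, 32)

(11, 32)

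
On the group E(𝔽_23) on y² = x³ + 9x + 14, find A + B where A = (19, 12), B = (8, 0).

(19, 12) + (8, 0). λ = (0 - 12)/(8 - 19) ≡ 11/12 mod 23. 12⁻¹ ≡ 2 (mod 23) since 12·2 = 24 ≡ 1, so λ ≡ 22.
  x = λ² - 19 - 8 = 484 - 27 ≡ 20; y = λ·(19 - 20) - 12 ≡ 12. → (20, 12)

(20, 12)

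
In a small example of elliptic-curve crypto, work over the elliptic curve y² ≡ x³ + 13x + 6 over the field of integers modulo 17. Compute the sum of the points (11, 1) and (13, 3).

(11, 16)

(11, 1) + (13, 3). λ = (3 - 1)/(13 - 11) ≡ 2/2 mod 17. 2⁻¹ ≡ 9 (mod 17), so λ ≡ 1.
  x = λ² - 11 - 13 = 1 - 24 ≡ 11; y = λ·(11 - 11) - 1 ≡ 16. → (11, 16)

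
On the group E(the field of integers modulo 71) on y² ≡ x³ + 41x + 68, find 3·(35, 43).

Write P = (35, 43).
Repeated addition: build up to 3P.
2P: tangent at (35, 43): λ = (3·35² + 41)/(2·43) ≡ 24/15. 15⁻¹ ≡ 19 (mod 71), so λ ≡ 24·19 ≡ 30.
  x = λ² - 35 - 35 = 900 - 70 ≡ 49; y = λ·(35 - 49) - 43 ≡ 34. → (49, 34)
3P: (49, 34) + (35, 43). λ = (43 - 34)/(35 - 49) ≡ 9/57 mod 71. 57⁻¹ ≡ 5 (mod 71), so λ ≡ 45.
  x = λ² - 49 - 35 = 2025 - 84 ≡ 24; y = λ·(49 - 24) - 34 ≡ 26. → (24, 26)

(24, 26)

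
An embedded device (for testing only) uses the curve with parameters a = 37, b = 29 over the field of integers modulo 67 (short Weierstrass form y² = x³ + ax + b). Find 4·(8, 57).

Write P = (8, 57).
Double-and-add on 4 = (100)₂. Start with P = (8, 57) for the leading 1-bit.
double: tangent at (8, 57): λ = (3·8² + 37)/(2·57) ≡ 28/47. 47⁻¹ ≡ 10 (mod 67), so λ ≡ 28·10 ≡ 12.
  x = λ² - 8 - 8 = 144 - 16 ≡ 61; y = λ·(8 - 61) - 57 ≡ 44. → (61, 44)
double: tangent at (61, 44): λ = (3·61² + 37)/(2·44) ≡ 11/21. 21⁻¹ ≡ 16 (mod 67), so λ ≡ 11·16 ≡ 42.
  x = λ² - 61 - 61 = 1764 - 122 ≡ 34; y = λ·(61 - 34) - 44 ≡ 18. → (34, 18)

(34, 18)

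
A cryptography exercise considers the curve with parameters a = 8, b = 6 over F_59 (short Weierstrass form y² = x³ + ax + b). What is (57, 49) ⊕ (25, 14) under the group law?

(57, 49) + (25, 14). λ = (14 - 49)/(25 - 57) ≡ 24/27 mod 59. 27⁻¹ ≡ 35 (mod 59) since 27·35 = 945 ≡ 1, so λ ≡ 14.
  x = λ² - 57 - 25 = 196 - 82 ≡ 55; y = λ·(57 - 55) - 49 ≡ 38. → (55, 38)

(55, 38)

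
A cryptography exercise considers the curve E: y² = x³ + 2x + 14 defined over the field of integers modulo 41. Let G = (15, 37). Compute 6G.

(35, 14)

Double-and-add on 6 = (110)₂. Start with G = (15, 37) for the leading 1-bit.
double: tangent at (15, 37): λ = (3·15² + 2)/(2·37) ≡ 21/33. 33⁻¹ ≡ 5 (mod 41) since 33·5 = 165 ≡ 1, so λ ≡ 21·5 ≡ 23.
  x = λ² - 15 - 15 = 529 - 30 ≡ 7; y = λ·(15 - 7) - 37 ≡ 24. → (7, 24)
add G: (7, 24) + (15, 37). λ = (37 - 24)/(15 - 7) ≡ 13/8 mod 41. 8⁻¹ ≡ 36 (mod 41), so λ ≡ 17.
  x = λ² - 7 - 15 = 289 - 22 ≡ 21; y = λ·(7 - 21) - 24 ≡ 25. → (21, 25)
double: tangent at (21, 25): λ = (3·21² + 2)/(2·25) ≡ 13/9. 9⁻¹ ≡ 32 (mod 41) since 9·32 = 288 ≡ 1, so λ ≡ 13·32 ≡ 6.
  x = λ² - 21 - 21 = 36 - 42 ≡ 35; y = λ·(21 - 35) - 25 ≡ 14. → (35, 14)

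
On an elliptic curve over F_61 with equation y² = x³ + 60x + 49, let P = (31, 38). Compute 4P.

(47, 8)

Repeated addition: build up to 4P.
2P: tangent at (31, 38): λ = (3·31² + 60)/(2·38) ≡ 15/15. 15⁻¹ ≡ 57 (mod 61), so λ ≡ 15·57 ≡ 1.
  x = λ² - 31 - 31 = 1 - 62 ≡ 0; y = λ·(31 - 0) - 38 ≡ 54. → (0, 54)
3P: (0, 54) + (31, 38). λ = (38 - 54)/(31 - 0) ≡ 45/31 mod 61. 31⁻¹ ≡ 2 (mod 61), so λ ≡ 29.
  x = λ² - 0 - 31 = 841 - 31 ≡ 17; y = λ·(0 - 17) - 54 ≡ 2. → (17, 2)
4P: (17, 2) + (31, 38). λ = (38 - 2)/(31 - 17) ≡ 36/14 mod 61. 14⁻¹ ≡ 48 (mod 61) since 14·48 = 672 ≡ 1, so λ ≡ 20.
  x = λ² - 17 - 31 = 400 - 48 ≡ 47; y = λ·(17 - 47) - 2 ≡ 8. → (47, 8)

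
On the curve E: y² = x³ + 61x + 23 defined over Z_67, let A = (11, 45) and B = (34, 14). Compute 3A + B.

First 3A:
Repeated addition: build up to 3A.
2A: tangent at (11, 45): λ = (3·11² + 61)/(2·45) ≡ 22/23. 23⁻¹ ≡ 35 (mod 67), so λ ≡ 22·35 ≡ 33.
  x = λ² - 11 - 11 = 1089 - 22 ≡ 62; y = λ·(11 - 62) - 45 ≡ 14. → (62, 14)
3A: (62, 14) + (11, 45). λ = (45 - 14)/(11 - 62) ≡ 31/16 mod 67. 16⁻¹ ≡ 21 (mod 67), so λ ≡ 48.
  x = λ² - 62 - 11 = 2304 - 73 ≡ 20; y = λ·(62 - 20) - 14 ≡ 59. → (20, 59)
3A = (20, 59).
Finally 3A + B:
(20, 59) + (34, 14). λ = (14 - 59)/(34 - 20) ≡ 22/14 mod 67. 14⁻¹ ≡ 24 (mod 67), so λ ≡ 59.
  x = λ² - 20 - 34 = 3481 - 54 ≡ 10; y = λ·(20 - 10) - 59 ≡ 62. → (10, 62)

(10, 62)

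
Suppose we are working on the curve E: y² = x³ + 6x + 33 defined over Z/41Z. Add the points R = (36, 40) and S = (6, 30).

(31, 30)

(36, 40) + (6, 30). λ = (30 - 40)/(6 - 36) ≡ 31/11 mod 41. 11⁻¹ ≡ 15 (mod 41), so λ ≡ 14.
  x = λ² - 36 - 6 = 196 - 42 ≡ 31; y = λ·(36 - 31) - 40 ≡ 30. → (31, 30)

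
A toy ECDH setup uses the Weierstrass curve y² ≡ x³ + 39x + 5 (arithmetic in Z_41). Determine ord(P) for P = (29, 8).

9

2P: tangent at (29, 8): λ = (3·29² + 39)/(2·8) ≡ 20/16. 16⁻¹ ≡ 18 (mod 41), so λ ≡ 20·18 ≡ 32.
  x = λ² - 29 - 29 = 1024 - 58 ≡ 23; y = λ·(29 - 23) - 8 ≡ 20. → (23, 20)
3P: (23, 20) + (29, 8). λ = (8 - 20)/(29 - 23) ≡ 29/6 mod 41. 6⁻¹ ≡ 7 (mod 41), so λ ≡ 39.
  x = λ² - 23 - 29 = 1521 - 52 ≡ 34; y = λ·(23 - 34) - 20 ≡ 2. → (34, 2)
4P: (34, 2) + (29, 8). λ = (8 - 2)/(29 - 34) ≡ 6/36 mod 41. 36⁻¹ ≡ 8 (mod 41) since 36·8 = 288 ≡ 1, so λ ≡ 7.
  x = λ² - 34 - 29 = 49 - 63 ≡ 27; y = λ·(34 - 27) - 2 ≡ 6. → (27, 6)
5P: (27, 6) + (29, 8). λ = (8 - 6)/(29 - 27) ≡ 2/2 mod 41. 2⁻¹ ≡ 21 (mod 41), so λ ≡ 1.
  x = λ² - 27 - 29 = 1 - 56 ≡ 27; y = λ·(27 - 27) - 6 ≡ 35. → (27, 35)
6P: (27, 35) + (29, 8). λ = (8 - 35)/(29 - 27) ≡ 14/2 mod 41. 2⁻¹ ≡ 21 (mod 41), so λ ≡ 7.
  x = λ² - 27 - 29 = 49 - 56 ≡ 34; y = λ·(27 - 34) - 35 ≡ 39. → (34, 39)
7P: (34, 39) + (29, 8). λ = (8 - 39)/(29 - 34) ≡ 10/36 mod 41. 36⁻¹ ≡ 8 (mod 41), so λ ≡ 39.
  x = λ² - 34 - 29 = 1521 - 63 ≡ 23; y = λ·(34 - 23) - 39 ≡ 21. → (23, 21)
8P: (23, 21) + (29, 8). λ = (8 - 21)/(29 - 23) ≡ 28/6 mod 41. 6⁻¹ ≡ 7 (mod 41) since 6·7 = 42 ≡ 1, so λ ≡ 32.
  x = λ² - 23 - 29 = 1024 - 52 ≡ 29; y = λ·(23 - 29) - 21 ≡ 33. → (29, 33)
9P: (29, 33) + (29, 8): same x and y₁ ≡ -y₂, so the sum is O.
9P = O, so the order is 9.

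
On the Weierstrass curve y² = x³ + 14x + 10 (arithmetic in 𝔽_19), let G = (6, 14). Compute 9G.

Repeated addition: build up to 9G.
2G: tangent at (6, 14): λ = (3·6² + 14)/(2·14) ≡ 8/9. 9⁻¹ ≡ 17 (mod 19), so λ ≡ 8·17 ≡ 3.
  x = λ² - 6 - 6 = 9 - 12 ≡ 16; y = λ·(6 - 16) - 14 ≡ 13. → (16, 13)
3G: (16, 13) + (6, 14). λ = (14 - 13)/(6 - 16) ≡ 1/9 mod 19. 9⁻¹ ≡ 17 (mod 19), so λ ≡ 17.
  x = λ² - 16 - 6 = 289 - 22 ≡ 1; y = λ·(16 - 1) - 13 ≡ 14. → (1, 14)
4G: (1, 14) + (6, 14). λ = (14 - 14)/(6 - 1) ≡ 0/5 mod 19. 5⁻¹ ≡ 4 (mod 19), so λ ≡ 0.
  x = λ² - 1 - 6 = 0 - 7 ≡ 12; y = λ·(1 - 12) - 14 ≡ 5. → (12, 5)
5G: (12, 5) + (6, 14). λ = (14 - 5)/(6 - 12) ≡ 9/13 mod 19. 13⁻¹ ≡ 3 (mod 19), so λ ≡ 8.
  x = λ² - 12 - 6 = 64 - 18 ≡ 8; y = λ·(12 - 8) - 5 ≡ 8. → (8, 8)
6G: (8, 8) + (6, 14). λ = (14 - 8)/(6 - 8) ≡ 6/17 mod 19. 17⁻¹ ≡ 9 (mod 19) since 17·9 = 153 ≡ 1, so λ ≡ 16.
  x = λ² - 8 - 6 = 256 - 14 ≡ 14; y = λ·(8 - 14) - 8 ≡ 10. → (14, 10)
7G: (14, 10) + (6, 14). λ = (14 - 10)/(6 - 14) ≡ 4/11 mod 19. 11⁻¹ ≡ 7 (mod 19) since 11·7 = 77 ≡ 1, so λ ≡ 9.
  x = λ² - 14 - 6 = 81 - 20 ≡ 4; y = λ·(14 - 4) - 10 ≡ 4. → (4, 4)
8G: (4, 4) + (6, 14). λ = (14 - 4)/(6 - 4) ≡ 10/2 mod 19. 2⁻¹ ≡ 10 (mod 19) since 2·10 = 20 ≡ 1, so λ ≡ 5.
  x = λ² - 4 - 6 = 25 - 10 ≡ 15; y = λ·(4 - 15) - 4 ≡ 17. → (15, 17)
9G: (15, 17) + (6, 14). λ = (14 - 17)/(6 - 15) ≡ 16/10 mod 19. 10⁻¹ ≡ 2 (mod 19) since 10·2 = 20 ≡ 1, so λ ≡ 13.
  x = λ² - 15 - 6 = 169 - 21 ≡ 15; y = λ·(15 - 15) - 17 ≡ 2. → (15, 2)

(15, 2)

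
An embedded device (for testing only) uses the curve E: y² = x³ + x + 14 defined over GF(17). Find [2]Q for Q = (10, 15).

(6, 7)

tangent at (10, 15): λ = (3·10² + 1)/(2·15) ≡ 12/13. 13⁻¹ ≡ 4 (mod 17) since 13·4 = 52 ≡ 1, so λ ≡ 12·4 ≡ 14.
  x = λ² - 10 - 10 = 196 - 20 ≡ 6; y = λ·(10 - 6) - 15 ≡ 7. → (6, 7)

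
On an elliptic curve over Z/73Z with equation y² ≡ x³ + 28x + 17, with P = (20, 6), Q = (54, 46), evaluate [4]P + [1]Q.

First 4P:
Repeated addition: build up to 4P.
2P: tangent at (20, 6): λ = (3·20² + 28)/(2·6) ≡ 60/12. 12⁻¹ ≡ 67 (mod 73), so λ ≡ 60·67 ≡ 5.
  x = λ² - 20 - 20 = 25 - 40 ≡ 58; y = λ·(20 - 58) - 6 ≡ 23. → (58, 23)
3P: (58, 23) + (20, 6). λ = (6 - 23)/(20 - 58) ≡ 56/35 mod 73. 35⁻¹ ≡ 48 (mod 73), so λ ≡ 60.
  x = λ² - 58 - 20 = 3600 - 78 ≡ 18; y = λ·(58 - 18) - 23 ≡ 41. → (18, 41)
4P: (18, 41) + (20, 6). λ = (6 - 41)/(20 - 18) ≡ 38/2 mod 73. 2⁻¹ ≡ 37 (mod 73), so λ ≡ 19.
  x = λ² - 18 - 20 = 361 - 38 ≡ 31; y = λ·(18 - 31) - 41 ≡ 4. → (31, 4)
4P = (31, 4).
Finally 4P + Q:
(31, 4) + (54, 46). λ = (46 - 4)/(54 - 31) ≡ 42/23 mod 73. 23⁻¹ ≡ 54 (mod 73), so λ ≡ 5.
  x = λ² - 31 - 54 = 25 - 85 ≡ 13; y = λ·(31 - 13) - 4 ≡ 13. → (13, 13)

(13, 13)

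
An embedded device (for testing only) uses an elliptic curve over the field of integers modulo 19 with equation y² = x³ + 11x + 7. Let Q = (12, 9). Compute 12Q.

O

Double-and-add on 12 = (1100)₂. Start with Q = (12, 9) for the leading 1-bit.
double: tangent at (12, 9): λ = (3·12² + 11)/(2·9) ≡ 6/18. 18⁻¹ ≡ 18 (mod 19) since 18·18 = 324 ≡ 1, so λ ≡ 6·18 ≡ 13.
  x = λ² - 12 - 12 = 169 - 24 ≡ 12; y = λ·(12 - 12) - 9 ≡ 10. → (12, 10)
add Q: (12, 10) + (12, 9): same x and y₁ ≡ -y₂, so the sum is O.
double: O + O = O (identity).
double: O + O = O (identity).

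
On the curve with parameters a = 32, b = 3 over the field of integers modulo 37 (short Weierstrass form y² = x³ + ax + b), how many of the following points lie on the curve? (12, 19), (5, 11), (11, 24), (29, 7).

(12, 19): 19² ≡ 28, rhs ≡ 6 → off.
(5, 11): 11² ≡ 10, rhs ≡ 29 → off.
(11, 24): 24² ≡ 21, rhs ≡ 21 → on.
(29, 7): 7² ≡ 12, rhs ≡ 12 → on.

2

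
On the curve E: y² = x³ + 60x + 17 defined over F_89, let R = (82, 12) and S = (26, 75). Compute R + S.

(81, 87)

(82, 12) + (26, 75). λ = (75 - 12)/(26 - 82) ≡ 63/33 mod 89. 33⁻¹ ≡ 27 (mod 89), so λ ≡ 10.
  x = λ² - 82 - 26 = 100 - 108 ≡ 81; y = λ·(82 - 81) - 12 ≡ 87. → (81, 87)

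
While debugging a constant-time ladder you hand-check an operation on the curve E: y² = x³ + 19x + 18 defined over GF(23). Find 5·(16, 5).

Write Q = (16, 5).
Double-and-add on 5 = (101)₂. Start with Q = (16, 5) for the leading 1-bit.
double: tangent at (16, 5): λ = (3·16² + 19)/(2·5) ≡ 5/10. 10⁻¹ ≡ 7 (mod 23), so λ ≡ 5·7 ≡ 12.
  x = λ² - 16 - 16 = 144 - 32 ≡ 20; y = λ·(16 - 20) - 5 ≡ 16. → (20, 16)
double: tangent at (20, 16): λ = (3·20² + 19)/(2·16) ≡ 0/9. 9⁻¹ ≡ 18 (mod 23), so λ ≡ 0·18 ≡ 0.
  x = λ² - 20 - 20 = 0 - 40 ≡ 6; y = λ·(20 - 6) - 16 ≡ 7. → (6, 7)
add Q: (6, 7) + (16, 5). λ = (5 - 7)/(16 - 6) ≡ 21/10 mod 23. 10⁻¹ ≡ 7 (mod 23), so λ ≡ 9.
  x = λ² - 6 - 16 = 81 - 22 ≡ 13; y = λ·(6 - 13) - 7 ≡ 22. → (13, 22)

(13, 22)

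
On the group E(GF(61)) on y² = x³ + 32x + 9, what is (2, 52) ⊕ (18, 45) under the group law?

(40, 18)

(2, 52) + (18, 45). λ = (45 - 52)/(18 - 2) ≡ 54/16 mod 61. 16⁻¹ ≡ 42 (mod 61), so λ ≡ 11.
  x = λ² - 2 - 18 = 121 - 20 ≡ 40; y = λ·(2 - 40) - 52 ≡ 18. → (40, 18)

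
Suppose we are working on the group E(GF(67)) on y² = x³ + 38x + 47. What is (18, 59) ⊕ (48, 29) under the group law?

(18, 59) + (48, 29). λ = (29 - 59)/(48 - 18) ≡ 37/30 mod 67. 30⁻¹ ≡ 38 (mod 67), so λ ≡ 66.
  x = λ² - 18 - 48 = 4356 - 66 ≡ 2; y = λ·(18 - 2) - 59 ≡ 59. → (2, 59)

(2, 59)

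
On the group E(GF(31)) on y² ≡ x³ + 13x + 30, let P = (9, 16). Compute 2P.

tangent at (9, 16): λ = (3·9² + 13)/(2·16) ≡ 8/1. 1⁻¹ ≡ 1 (mod 31), so λ ≡ 8·1 ≡ 8.
  x = λ² - 9 - 9 = 64 - 18 ≡ 15; y = λ·(9 - 15) - 16 ≡ 29. → (15, 29)

(15, 29)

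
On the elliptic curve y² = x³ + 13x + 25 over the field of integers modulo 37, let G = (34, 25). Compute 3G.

Repeated addition: build up to 3G.
2G: tangent at (34, 25): λ = (3·34² + 13)/(2·25) ≡ 3/13. 13⁻¹ ≡ 20 (mod 37), so λ ≡ 3·20 ≡ 23.
  x = λ² - 34 - 34 = 529 - 68 ≡ 17; y = λ·(34 - 17) - 25 ≡ 33. → (17, 33)
3G: (17, 33) + (34, 25). λ = (25 - 33)/(34 - 17) ≡ 29/17 mod 37. 17⁻¹ ≡ 24 (mod 37), so λ ≡ 30.
  x = λ² - 17 - 34 = 900 - 51 ≡ 35; y = λ·(17 - 35) - 33 ≡ 19. → (35, 19)

(35, 19)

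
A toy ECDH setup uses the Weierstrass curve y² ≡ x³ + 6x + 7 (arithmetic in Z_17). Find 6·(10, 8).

Write P = (10, 8).
Repeated addition: build up to 6P.
2P: tangent at (10, 8): λ = (3·10² + 6)/(2·8) ≡ 0/16. 16⁻¹ ≡ 16 (mod 17), so λ ≡ 0·16 ≡ 0.
  x = λ² - 10 - 10 = 0 - 20 ≡ 14; y = λ·(10 - 14) - 8 ≡ 9. → (14, 9)
3P: (14, 9) + (10, 8). λ = (8 - 9)/(10 - 14) ≡ 16/13 mod 17. 13⁻¹ ≡ 4 (mod 17) since 13·4 = 52 ≡ 1, so λ ≡ 13.
  x = λ² - 14 - 10 = 169 - 24 ≡ 9; y = λ·(14 - 9) - 9 ≡ 5. → (9, 5)
4P: (9, 5) + (10, 8). λ = (8 - 5)/(10 - 9) ≡ 3/1 mod 17. 1⁻¹ ≡ 1 (mod 17) since 1·1 = 1 ≡ 1, so λ ≡ 3.
  x = λ² - 9 - 10 = 9 - 19 ≡ 7; y = λ·(9 - 7) - 5 ≡ 1. → (7, 1)
5P: (7, 1) + (10, 8). λ = (8 - 1)/(10 - 7) ≡ 7/3 mod 17. 3⁻¹ ≡ 6 (mod 17), so λ ≡ 8.
  x = λ² - 7 - 10 = 64 - 17 ≡ 13; y = λ·(7 - 13) - 1 ≡ 2. → (13, 2)
6P: (13, 2) + (10, 8). λ = (8 - 2)/(10 - 13) ≡ 6/14 mod 17. 14⁻¹ ≡ 11 (mod 17), so λ ≡ 15.
  x = λ² - 13 - 10 = 225 - 23 ≡ 15; y = λ·(13 - 15) - 2 ≡ 2. → (15, 2)

(15, 2)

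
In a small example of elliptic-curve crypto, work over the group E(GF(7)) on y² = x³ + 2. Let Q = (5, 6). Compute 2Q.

(5, 1)

tangent at (5, 6): λ = (3·5² + 0)/(2·6) ≡ 5/5. 5⁻¹ ≡ 3 (mod 7), so λ ≡ 5·3 ≡ 1.
  x = λ² - 5 - 5 = 1 - 10 ≡ 5; y = λ·(5 - 5) - 6 ≡ 1. → (5, 1)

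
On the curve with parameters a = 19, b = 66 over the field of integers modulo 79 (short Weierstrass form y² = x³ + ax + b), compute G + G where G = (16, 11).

tangent at (16, 11): λ = (3·16² + 19)/(2·11) ≡ 76/22. 22⁻¹ ≡ 18 (mod 79) since 22·18 = 396 ≡ 1, so λ ≡ 76·18 ≡ 25.
  x = λ² - 16 - 16 = 625 - 32 ≡ 40; y = λ·(16 - 40) - 11 ≡ 21. → (40, 21)

(40, 21)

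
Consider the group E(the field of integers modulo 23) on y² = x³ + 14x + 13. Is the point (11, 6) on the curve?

no

y² = 6² ≡ 13; x³ + 14x + 13 = 1498 ≡ 3 (mod 23). 13 ≠ 3.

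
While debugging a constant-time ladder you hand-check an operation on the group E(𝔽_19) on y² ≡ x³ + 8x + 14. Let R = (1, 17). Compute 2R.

(2, 0)

tangent at (1, 17): λ = (3·1² + 8)/(2·17) ≡ 11/15. 15⁻¹ ≡ 14 (mod 19), so λ ≡ 11·14 ≡ 2.
  x = λ² - 1 - 1 = 4 - 2 ≡ 2; y = λ·(1 - 2) - 17 ≡ 0. → (2, 0)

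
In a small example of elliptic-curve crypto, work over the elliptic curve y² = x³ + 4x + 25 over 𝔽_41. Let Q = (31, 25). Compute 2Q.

(18, 36)

tangent at (31, 25): λ = (3·31² + 4)/(2·25) ≡ 17/9. 9⁻¹ ≡ 32 (mod 41), so λ ≡ 17·32 ≡ 11.
  x = λ² - 31 - 31 = 121 - 62 ≡ 18; y = λ·(31 - 18) - 25 ≡ 36. → (18, 36)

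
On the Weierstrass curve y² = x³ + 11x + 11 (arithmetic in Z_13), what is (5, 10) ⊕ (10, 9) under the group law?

(10, 4)

(5, 10) + (10, 9). λ = (9 - 10)/(10 - 5) ≡ 12/5 mod 13. 5⁻¹ ≡ 8 (mod 13), so λ ≡ 5.
  x = λ² - 5 - 10 = 25 - 15 ≡ 10; y = λ·(5 - 10) - 10 ≡ 4. → (10, 4)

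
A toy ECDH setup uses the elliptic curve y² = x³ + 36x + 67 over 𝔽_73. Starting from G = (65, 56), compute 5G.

Repeated addition: build up to 5G.
2G: tangent at (65, 56): λ = (3·65² + 36)/(2·56) ≡ 9/39. 39⁻¹ ≡ 15 (mod 73), so λ ≡ 9·15 ≡ 62.
  x = λ² - 65 - 65 = 3844 - 130 ≡ 64; y = λ·(65 - 64) - 56 ≡ 6. → (64, 6)
3G: (64, 6) + (65, 56). λ = (56 - 6)/(65 - 64) ≡ 50/1 mod 73. 1⁻¹ ≡ 1 (mod 73), so λ ≡ 50.
  x = λ² - 64 - 65 = 2500 - 129 ≡ 35; y = λ·(64 - 35) - 6 ≡ 57. → (35, 57)
4G: (35, 57) + (65, 56). λ = (56 - 57)/(65 - 35) ≡ 72/30 mod 73. 30⁻¹ ≡ 56 (mod 73) since 30·56 = 1680 ≡ 1, so λ ≡ 17.
  x = λ² - 35 - 65 = 289 - 100 ≡ 43; y = λ·(35 - 43) - 57 ≡ 26. → (43, 26)
5G: (43, 26) + (65, 56). λ = (56 - 26)/(65 - 43) ≡ 30/22 mod 73. 22⁻¹ ≡ 10 (mod 73), so λ ≡ 8.
  x = λ² - 43 - 65 = 64 - 108 ≡ 29; y = λ·(43 - 29) - 26 ≡ 13. → (29, 13)

(29, 13)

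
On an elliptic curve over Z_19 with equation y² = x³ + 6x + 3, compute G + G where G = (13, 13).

tangent at (13, 13): λ = (3·13² + 6)/(2·13) ≡ 0/7. 7⁻¹ ≡ 11 (mod 19), so λ ≡ 0·11 ≡ 0.
  x = λ² - 13 - 13 = 0 - 26 ≡ 12; y = λ·(13 - 12) - 13 ≡ 6. → (12, 6)

(12, 6)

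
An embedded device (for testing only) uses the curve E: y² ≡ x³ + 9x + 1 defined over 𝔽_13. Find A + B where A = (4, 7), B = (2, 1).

(4, 7) + (2, 1). λ = (1 - 7)/(2 - 4) ≡ 7/11 mod 13. 11⁻¹ ≡ 6 (mod 13) since 11·6 = 66 ≡ 1, so λ ≡ 3.
  x = λ² - 4 - 2 = 9 - 6 ≡ 3; y = λ·(4 - 3) - 7 ≡ 9. → (3, 9)

(3, 9)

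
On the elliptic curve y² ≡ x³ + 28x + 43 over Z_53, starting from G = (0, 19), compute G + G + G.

Repeated addition: build up to 3G.
2G: tangent at (0, 19): λ = (3·0² + 28)/(2·19) ≡ 28/38. 38⁻¹ ≡ 7 (mod 53), so λ ≡ 28·7 ≡ 37.
  x = λ² - 0 - 0 = 1369 - 0 ≡ 44; y = λ·(0 - 44) - 19 ≡ 49. → (44, 49)
3G: (44, 49) + (0, 19). λ = (19 - 49)/(0 - 44) ≡ 23/9 mod 53. 9⁻¹ ≡ 6 (mod 53), so λ ≡ 32.
  x = λ² - 44 - 0 = 1024 - 44 ≡ 26; y = λ·(44 - 26) - 49 ≡ 50. → (26, 50)

(26, 50)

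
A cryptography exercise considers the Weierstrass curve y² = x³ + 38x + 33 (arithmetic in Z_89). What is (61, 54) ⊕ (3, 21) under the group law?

(9, 83)

(61, 54) + (3, 21). λ = (21 - 54)/(3 - 61) ≡ 56/31 mod 89. 31⁻¹ ≡ 23 (mod 89) since 31·23 = 713 ≡ 1, so λ ≡ 42.
  x = λ² - 61 - 3 = 1764 - 64 ≡ 9; y = λ·(61 - 9) - 54 ≡ 83. → (9, 83)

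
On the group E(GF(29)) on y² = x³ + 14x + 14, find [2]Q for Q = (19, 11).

(14, 5)

tangent at (19, 11): λ = (3·19² + 14)/(2·11) ≡ 24/22. 22⁻¹ ≡ 4 (mod 29), so λ ≡ 24·4 ≡ 9.
  x = λ² - 19 - 19 = 81 - 38 ≡ 14; y = λ·(19 - 14) - 11 ≡ 5. → (14, 5)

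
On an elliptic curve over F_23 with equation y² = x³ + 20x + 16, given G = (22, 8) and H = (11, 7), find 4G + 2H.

(12, 11)

First 4G:
Repeated addition: build up to 4G.
2G: tangent at (22, 8): λ = (3·22² + 20)/(2·8) ≡ 0/16. 16⁻¹ ≡ 13 (mod 23), so λ ≡ 0·13 ≡ 0.
  x = λ² - 22 - 22 = 0 - 44 ≡ 2; y = λ·(22 - 2) - 8 ≡ 15. → (2, 15)
3G: (2, 15) + (22, 8). λ = (8 - 15)/(22 - 2) ≡ 16/20 mod 23. 20⁻¹ ≡ 15 (mod 23) since 20·15 = 300 ≡ 1, so λ ≡ 10.
  x = λ² - 2 - 22 = 100 - 24 ≡ 7; y = λ·(2 - 7) - 15 ≡ 4. → (7, 4)
4G: (7, 4) + (22, 8). λ = (8 - 4)/(22 - 7) ≡ 4/15 mod 23. 15⁻¹ ≡ 20 (mod 23) since 15·20 = 300 ≡ 1, so λ ≡ 11.
  x = λ² - 7 - 22 = 121 - 29 ≡ 0; y = λ·(7 - 0) - 4 ≡ 4. → (0, 4)
4G = (0, 4).
Next 2H:
Repeated addition: build up to 2H.
2H: tangent at (11, 7): λ = (3·11² + 20)/(2·7) ≡ 15/14. 14⁻¹ ≡ 5 (mod 23) since 14·5 = 70 ≡ 1, so λ ≡ 15·5 ≡ 6.
  x = λ² - 11 - 11 = 36 - 22 ≡ 14; y = λ·(11 - 14) - 7 ≡ 21. → (14, 21)
2H = (14, 21).
Finally 4G + 2H:
(0, 4) + (14, 21). λ = (21 - 4)/(14 - 0) ≡ 17/14 mod 23. 14⁻¹ ≡ 5 (mod 23) since 14·5 = 70 ≡ 1, so λ ≡ 16.
  x = λ² - 0 - 14 = 256 - 14 ≡ 12; y = λ·(0 - 12) - 4 ≡ 11. → (12, 11)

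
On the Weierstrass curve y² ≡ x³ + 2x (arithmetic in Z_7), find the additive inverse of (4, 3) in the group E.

-(4, 3) = (4, -3 mod 7) = (4, 4).

(4, 4)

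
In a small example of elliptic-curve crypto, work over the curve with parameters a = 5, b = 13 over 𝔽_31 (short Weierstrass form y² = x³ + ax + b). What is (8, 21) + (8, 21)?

tangent at (8, 21): λ = (3·8² + 5)/(2·21) ≡ 11/11. 11⁻¹ ≡ 17 (mod 31) since 11·17 = 187 ≡ 1, so λ ≡ 11·17 ≡ 1.
  x = λ² - 8 - 8 = 1 - 16 ≡ 16; y = λ·(8 - 16) - 21 ≡ 2. → (16, 2)

(16, 2)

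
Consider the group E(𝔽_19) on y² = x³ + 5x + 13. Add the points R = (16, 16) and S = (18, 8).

(1, 0)

(16, 16) + (18, 8). λ = (8 - 16)/(18 - 16) ≡ 11/2 mod 19. 2⁻¹ ≡ 10 (mod 19) since 2·10 = 20 ≡ 1, so λ ≡ 15.
  x = λ² - 16 - 18 = 225 - 34 ≡ 1; y = λ·(16 - 1) - 16 ≡ 0. → (1, 0)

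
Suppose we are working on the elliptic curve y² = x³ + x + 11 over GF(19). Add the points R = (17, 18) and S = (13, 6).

(17, 1)

(17, 18) + (13, 6). λ = (6 - 18)/(13 - 17) ≡ 7/15 mod 19. 15⁻¹ ≡ 14 (mod 19), so λ ≡ 3.
  x = λ² - 17 - 13 = 9 - 30 ≡ 17; y = λ·(17 - 17) - 18 ≡ 1. → (17, 1)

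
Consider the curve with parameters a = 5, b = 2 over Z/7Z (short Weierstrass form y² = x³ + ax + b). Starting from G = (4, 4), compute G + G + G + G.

(0, 3)

Double-and-add on 4 = (100)₂. Start with G = (4, 4) for the leading 1-bit.
double: tangent at (4, 4): λ = (3·4² + 5)/(2·4) ≡ 4/1. 1⁻¹ ≡ 1 (mod 7), so λ ≡ 4·1 ≡ 4.
  x = λ² - 4 - 4 = 16 - 8 ≡ 1; y = λ·(4 - 1) - 4 ≡ 1. → (1, 1)
double: tangent at (1, 1): λ = (3·1² + 5)/(2·1) ≡ 1/2. 2⁻¹ ≡ 4 (mod 7) since 2·4 = 8 ≡ 1, so λ ≡ 1·4 ≡ 4.
  x = λ² - 1 - 1 = 16 - 2 ≡ 0; y = λ·(1 - 0) - 1 ≡ 3. → (0, 3)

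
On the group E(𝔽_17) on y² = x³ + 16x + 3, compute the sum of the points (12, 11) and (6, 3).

(14, 9)

(12, 11) + (6, 3). λ = (3 - 11)/(6 - 12) ≡ 9/11 mod 17. 11⁻¹ ≡ 14 (mod 17) since 11·14 = 154 ≡ 1, so λ ≡ 7.
  x = λ² - 12 - 6 = 49 - 18 ≡ 14; y = λ·(12 - 14) - 11 ≡ 9. → (14, 9)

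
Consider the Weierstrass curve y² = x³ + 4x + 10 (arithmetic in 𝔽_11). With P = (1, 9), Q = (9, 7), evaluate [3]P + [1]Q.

O

First 3P:
Repeated addition: build up to 3P.
2P: tangent at (1, 9): λ = (3·1² + 4)/(2·9) ≡ 7/7. 7⁻¹ ≡ 8 (mod 11) since 7·8 = 56 ≡ 1, so λ ≡ 7·8 ≡ 1.
  x = λ² - 1 - 1 = 1 - 2 ≡ 10; y = λ·(1 - 10) - 9 ≡ 4. → (10, 4)
3P: (10, 4) + (1, 9). λ = (9 - 4)/(1 - 10) ≡ 5/2 mod 11. 2⁻¹ ≡ 6 (mod 11), so λ ≡ 8.
  x = λ² - 10 - 1 = 64 - 11 ≡ 9; y = λ·(10 - 9) - 4 ≡ 4. → (9, 4)
3P = (9, 4).
Finally 3P + Q:
(9, 4) + (9, 7): same x and y₁ ≡ -y₂, so the sum is the point at infinity.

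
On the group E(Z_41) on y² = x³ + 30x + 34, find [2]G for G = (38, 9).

(24, 8)

tangent at (38, 9): λ = (3·38² + 30)/(2·9) ≡ 16/18. 18⁻¹ ≡ 16 (mod 41), so λ ≡ 16·16 ≡ 10.
  x = λ² - 38 - 38 = 100 - 76 ≡ 24; y = λ·(38 - 24) - 9 ≡ 8. → (24, 8)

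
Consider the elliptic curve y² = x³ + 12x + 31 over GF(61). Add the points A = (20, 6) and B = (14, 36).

(20, 6) + (14, 36). λ = (36 - 6)/(14 - 20) ≡ 30/55 mod 61. 55⁻¹ ≡ 10 (mod 61), so λ ≡ 56.
  x = λ² - 20 - 14 = 3136 - 34 ≡ 52; y = λ·(20 - 52) - 6 ≡ 32. → (52, 32)

(52, 32)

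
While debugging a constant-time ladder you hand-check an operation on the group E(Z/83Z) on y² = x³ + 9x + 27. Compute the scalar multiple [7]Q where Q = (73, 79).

Repeated addition: build up to 7Q.
2Q: tangent at (73, 79): λ = (3·73² + 9)/(2·79) ≡ 60/75. 75⁻¹ ≡ 31 (mod 83), so λ ≡ 60·31 ≡ 34.
  x = λ² - 73 - 73 = 1156 - 146 ≡ 14; y = λ·(73 - 14) - 79 ≡ 18. → (14, 18)
3Q: (14, 18) + (73, 79). λ = (79 - 18)/(73 - 14) ≡ 61/59 mod 83. 59⁻¹ ≡ 38 (mod 83) since 59·38 = 2242 ≡ 1, so λ ≡ 77.
  x = λ² - 14 - 73 = 5929 - 87 ≡ 32; y = λ·(14 - 32) - 18 ≡ 7. → (32, 7)
4Q: (32, 7) + (73, 79). λ = (79 - 7)/(73 - 32) ≡ 72/41 mod 83. 41⁻¹ ≡ 81 (mod 83), so λ ≡ 22.
  x = λ² - 32 - 73 = 484 - 105 ≡ 47; y = λ·(32 - 47) - 7 ≡ 78. → (47, 78)
5Q: (47, 78) + (73, 79). λ = (79 - 78)/(73 - 47) ≡ 1/26 mod 83. 26⁻¹ ≡ 16 (mod 83), so λ ≡ 16.
  x = λ² - 47 - 73 = 256 - 120 ≡ 53; y = λ·(47 - 53) - 78 ≡ 75. → (53, 75)
6Q: (53, 75) + (73, 79). λ = (79 - 75)/(73 - 53) ≡ 4/20 mod 83. 20⁻¹ ≡ 54 (mod 83), so λ ≡ 50.
  x = λ² - 53 - 73 = 2500 - 126 ≡ 50; y = λ·(53 - 50) - 75 ≡ 75. → (50, 75)
7Q: (50, 75) + (73, 79). λ = (79 - 75)/(73 - 50) ≡ 4/23 mod 83. 23⁻¹ ≡ 65 (mod 83) since 23·65 = 1495 ≡ 1, so λ ≡ 11.
  x = λ² - 50 - 73 = 121 - 123 ≡ 81; y = λ·(50 - 81) - 75 ≡ 82. → (81, 82)

(81, 82)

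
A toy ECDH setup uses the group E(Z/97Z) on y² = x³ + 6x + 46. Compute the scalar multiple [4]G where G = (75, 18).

(21, 86)

Repeated addition: build up to 4G.
2G: tangent at (75, 18): λ = (3·75² + 6)/(2·18) ≡ 3/36. 36⁻¹ ≡ 62 (mod 97), so λ ≡ 3·62 ≡ 89.
  x = λ² - 75 - 75 = 7921 - 150 ≡ 11; y = λ·(75 - 11) - 18 ≡ 52. → (11, 52)
3G: (11, 52) + (75, 18). λ = (18 - 52)/(75 - 11) ≡ 63/64 mod 97. 64⁻¹ ≡ 47 (mod 97), so λ ≡ 51.
  x = λ² - 11 - 75 = 2601 - 86 ≡ 90; y = λ·(11 - 90) - 52 ≡ 90. → (90, 90)
4G: (90, 90) + (75, 18). λ = (18 - 90)/(75 - 90) ≡ 25/82 mod 97. 82⁻¹ ≡ 84 (mod 97), so λ ≡ 63.
  x = λ² - 90 - 75 = 3969 - 165 ≡ 21; y = λ·(90 - 21) - 90 ≡ 86. → (21, 86)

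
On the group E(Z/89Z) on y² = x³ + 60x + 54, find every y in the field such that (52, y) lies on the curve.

x³ + 60x + 54 = 143782 ≡ 47 (mod 89).
Square roots of 47 mod 89: 15 and 74 (since 15² = 225 ≡ 47).

15, 74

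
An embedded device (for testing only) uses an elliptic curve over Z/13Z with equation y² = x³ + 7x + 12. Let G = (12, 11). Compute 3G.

(10, 4)

Repeated addition: build up to 3G.
2G: tangent at (12, 11): λ = (3·12² + 7)/(2·11) ≡ 10/9. 9⁻¹ ≡ 3 (mod 13) since 9·3 = 27 ≡ 1, so λ ≡ 10·3 ≡ 4.
  x = λ² - 12 - 12 = 16 - 24 ≡ 5; y = λ·(12 - 5) - 11 ≡ 4. → (5, 4)
3G: (5, 4) + (12, 11). λ = (11 - 4)/(12 - 5) ≡ 7/7 mod 13. 7⁻¹ ≡ 2 (mod 13), so λ ≡ 1.
  x = λ² - 5 - 12 = 1 - 17 ≡ 10; y = λ·(5 - 10) - 4 ≡ 4. → (10, 4)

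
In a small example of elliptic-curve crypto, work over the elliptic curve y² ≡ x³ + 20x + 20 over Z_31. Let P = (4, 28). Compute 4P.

(1, 14)

Repeated addition: build up to 4P.
2P: tangent at (4, 28): λ = (3·4² + 20)/(2·28) ≡ 6/25. 25⁻¹ ≡ 5 (mod 31), so λ ≡ 6·5 ≡ 30.
  x = λ² - 4 - 4 = 900 - 8 ≡ 24; y = λ·(4 - 24) - 28 ≡ 23. → (24, 23)
3P: (24, 23) + (4, 28). λ = (28 - 23)/(4 - 24) ≡ 5/11 mod 31. 11⁻¹ ≡ 17 (mod 31) since 11·17 = 187 ≡ 1, so λ ≡ 23.
  x = λ² - 24 - 4 = 529 - 28 ≡ 5; y = λ·(24 - 5) - 23 ≡ 11. → (5, 11)
4P: (5, 11) + (4, 28). λ = (28 - 11)/(4 - 5) ≡ 17/30 mod 31. 30⁻¹ ≡ 30 (mod 31), so λ ≡ 14.
  x = λ² - 5 - 4 = 196 - 9 ≡ 1; y = λ·(5 - 1) - 11 ≡ 14. → (1, 14)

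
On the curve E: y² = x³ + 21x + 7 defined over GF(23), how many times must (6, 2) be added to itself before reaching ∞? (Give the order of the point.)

3

2P: tangent at (6, 2): λ = (3·6² + 21)/(2·2) ≡ 14/4. 4⁻¹ ≡ 6 (mod 23), so λ ≡ 14·6 ≡ 15.
  x = λ² - 6 - 6 = 225 - 12 ≡ 6; y = λ·(6 - 6) - 2 ≡ 21. → (6, 21)
3P: (6, 21) + (6, 2): same x and y₁ ≡ -y₂, so the sum is ∞.
3P = ∞, so the order is 3.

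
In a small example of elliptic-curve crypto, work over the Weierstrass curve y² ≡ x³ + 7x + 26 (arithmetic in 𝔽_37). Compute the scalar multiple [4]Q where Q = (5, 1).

(0, 10)

Double-and-add on 4 = (100)₂. Start with Q = (5, 1) for the leading 1-bit.
double: tangent at (5, 1): λ = (3·5² + 7)/(2·1) ≡ 8/2. 2⁻¹ ≡ 19 (mod 37), so λ ≡ 8·19 ≡ 4.
  x = λ² - 5 - 5 = 16 - 10 ≡ 6; y = λ·(5 - 6) - 1 ≡ 32. → (6, 32)
double: tangent at (6, 32): λ = (3·6² + 7)/(2·32) ≡ 4/27. 27⁻¹ ≡ 11 (mod 37), so λ ≡ 4·11 ≡ 7.
  x = λ² - 6 - 6 = 49 - 12 ≡ 0; y = λ·(6 - 0) - 32 ≡ 10. → (0, 10)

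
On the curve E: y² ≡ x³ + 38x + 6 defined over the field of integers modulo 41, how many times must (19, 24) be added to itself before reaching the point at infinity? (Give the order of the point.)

4

2P: tangent at (19, 24): λ = (3·19² + 38)/(2·24) ≡ 14/7. 7⁻¹ ≡ 6 (mod 41) since 7·6 = 42 ≡ 1, so λ ≡ 14·6 ≡ 2.
  x = λ² - 19 - 19 = 4 - 38 ≡ 7; y = λ·(19 - 7) - 24 ≡ 0. → (7, 0)
3P: (7, 0) + (19, 24). λ = (24 - 0)/(19 - 7) ≡ 24/12 mod 41. 12⁻¹ ≡ 24 (mod 41), so λ ≡ 2.
  x = λ² - 7 - 19 = 4 - 26 ≡ 19; y = λ·(7 - 19) - 0 ≡ 17. → (19, 17)
4P: (19, 17) + (19, 24): same x and y₁ ≡ -y₂, so the sum is the point at infinity.
4P = the point at infinity, so the order is 4.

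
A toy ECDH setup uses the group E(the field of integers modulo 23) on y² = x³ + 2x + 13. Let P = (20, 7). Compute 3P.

(0, 6)

Repeated addition: build up to 3P.
2P: tangent at (20, 7): λ = (3·20² + 2)/(2·7) ≡ 6/14. 14⁻¹ ≡ 5 (mod 23), so λ ≡ 6·5 ≡ 7.
  x = λ² - 20 - 20 = 49 - 40 ≡ 9; y = λ·(20 - 9) - 7 ≡ 1. → (9, 1)
3P: (9, 1) + (20, 7). λ = (7 - 1)/(20 - 9) ≡ 6/11 mod 23. 11⁻¹ ≡ 21 (mod 23) since 11·21 = 231 ≡ 1, so λ ≡ 11.
  x = λ² - 9 - 20 = 121 - 29 ≡ 0; y = λ·(9 - 0) - 1 ≡ 6. → (0, 6)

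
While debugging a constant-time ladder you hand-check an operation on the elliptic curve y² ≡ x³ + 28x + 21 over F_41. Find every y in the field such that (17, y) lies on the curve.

11, 30

x³ + 28x + 21 = 5410 ≡ 39 (mod 41).
Square roots of 39 mod 41: 11 and 30 (since 11² = 121 ≡ 39).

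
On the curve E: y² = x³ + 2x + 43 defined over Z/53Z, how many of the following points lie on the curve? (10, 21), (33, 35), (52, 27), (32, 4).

(10, 21): 21² ≡ 17, rhs ≡ 3 → off.
(33, 35): 35² ≡ 6, rhs ≡ 6 → on.
(52, 27): 27² ≡ 40, rhs ≡ 40 → on.
(32, 4): 4² ≡ 16, rhs ≡ 15 → off.

2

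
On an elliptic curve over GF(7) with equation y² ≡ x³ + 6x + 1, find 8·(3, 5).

Write Q = (3, 5).
Double-and-add on 8 = (1000)₂. Start with Q = (3, 5) for the leading 1-bit.
double: tangent at (3, 5): λ = (3·3² + 6)/(2·5) ≡ 5/3. 3⁻¹ ≡ 5 (mod 7), so λ ≡ 5·5 ≡ 4.
  x = λ² - 3 - 3 = 16 - 6 ≡ 3; y = λ·(3 - 3) - 5 ≡ 2. → (3, 2)
double: tangent at (3, 2): λ = (3·3² + 6)/(2·2) ≡ 5/4. 4⁻¹ ≡ 2 (mod 7) since 4·2 = 8 ≡ 1, so λ ≡ 5·2 ≡ 3.
  x = λ² - 3 - 3 = 9 - 6 ≡ 3; y = λ·(3 - 3) - 2 ≡ 5. → (3, 5)
double: tangent at (3, 5): λ = (3·3² + 6)/(2·5) ≡ 5/3. 3⁻¹ ≡ 5 (mod 7) since 3·5 = 15 ≡ 1, so λ ≡ 5·5 ≡ 4.
  x = λ² - 3 - 3 = 16 - 6 ≡ 3; y = λ·(3 - 3) - 5 ≡ 2. → (3, 2)

(3, 2)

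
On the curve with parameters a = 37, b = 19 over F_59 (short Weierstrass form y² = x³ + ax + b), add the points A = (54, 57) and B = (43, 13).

(54, 57) + (43, 13). λ = (13 - 57)/(43 - 54) ≡ 15/48 mod 59. 48⁻¹ ≡ 16 (mod 59), so λ ≡ 4.
  x = λ² - 54 - 43 = 16 - 97 ≡ 37; y = λ·(54 - 37) - 57 ≡ 11. → (37, 11)

(37, 11)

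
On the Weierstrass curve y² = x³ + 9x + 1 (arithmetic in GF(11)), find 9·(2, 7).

Write P = (2, 7).
Double-and-add on 9 = (1001)₂. Start with P = (2, 7) for the leading 1-bit.
double: tangent at (2, 7): λ = (3·2² + 9)/(2·7) ≡ 10/3. 3⁻¹ ≡ 4 (mod 11), so λ ≡ 10·4 ≡ 7.
  x = λ² - 2 - 2 = 49 - 4 ≡ 1; y = λ·(2 - 1) - 7 ≡ 0. → (1, 0)
double: (1, 0) + (1, 0): same x and y₁ ≡ -y₂, so the sum is the point at infinity.
double: the point at infinity + the point at infinity = the point at infinity (identity).
add P: the point at infinity + (2, 7) = (2, 7) (identity).

(2, 7)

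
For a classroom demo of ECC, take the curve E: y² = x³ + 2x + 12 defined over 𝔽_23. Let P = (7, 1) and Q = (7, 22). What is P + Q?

The two points share x = 7 and their y-coordinates satisfy 1 + 22 ≡ 0 (mod 23), so they are inverses. Their sum is O.

O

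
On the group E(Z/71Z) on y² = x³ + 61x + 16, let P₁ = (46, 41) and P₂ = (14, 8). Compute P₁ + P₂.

(26, 24)

(46, 41) + (14, 8). λ = (8 - 41)/(14 - 46) ≡ 38/39 mod 71. 39⁻¹ ≡ 51 (mod 71), so λ ≡ 21.
  x = λ² - 46 - 14 = 441 - 60 ≡ 26; y = λ·(46 - 26) - 41 ≡ 24. → (26, 24)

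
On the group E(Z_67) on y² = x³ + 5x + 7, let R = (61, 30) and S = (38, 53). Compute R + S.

(61, 30) + (38, 53). λ = (53 - 30)/(38 - 61) ≡ 23/44 mod 67. 44⁻¹ ≡ 32 (mod 67), so λ ≡ 66.
  x = λ² - 61 - 38 = 4356 - 99 ≡ 36; y = λ·(61 - 36) - 30 ≡ 12. → (36, 12)

(36, 12)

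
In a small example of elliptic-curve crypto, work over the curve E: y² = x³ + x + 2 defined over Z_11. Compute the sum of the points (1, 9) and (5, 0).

(1, 9) + (5, 0). λ = (0 - 9)/(5 - 1) ≡ 2/4 mod 11. 4⁻¹ ≡ 3 (mod 11), so λ ≡ 6.
  x = λ² - 1 - 5 = 36 - 6 ≡ 8; y = λ·(1 - 8) - 9 ≡ 4. → (8, 4)

(8, 4)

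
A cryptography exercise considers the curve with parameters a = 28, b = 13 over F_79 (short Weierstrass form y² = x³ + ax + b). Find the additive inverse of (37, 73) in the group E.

(37, 6)

-(37, 73) = (37, -73 mod 79) = (37, 6).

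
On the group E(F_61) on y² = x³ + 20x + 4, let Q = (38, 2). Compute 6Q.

Double-and-add on 6 = (110)₂. Start with Q = (38, 2) for the leading 1-bit.
double: tangent at (38, 2): λ = (3·38² + 20)/(2·2) ≡ 21/4. 4⁻¹ ≡ 46 (mod 61), so λ ≡ 21·46 ≡ 51.
  x = λ² - 38 - 38 = 2601 - 76 ≡ 24; y = λ·(38 - 24) - 2 ≡ 41. → (24, 41)
add Q: (24, 41) + (38, 2). λ = (2 - 41)/(38 - 24) ≡ 22/14 mod 61. 14⁻¹ ≡ 48 (mod 61), so λ ≡ 19.
  x = λ² - 24 - 38 = 361 - 62 ≡ 55; y = λ·(24 - 55) - 41 ≡ 41. → (55, 41)
double: tangent at (55, 41): λ = (3·55² + 20)/(2·41) ≡ 6/21. 21⁻¹ ≡ 32 (mod 61) since 21·32 = 672 ≡ 1, so λ ≡ 6·32 ≡ 9.
  x = λ² - 55 - 55 = 81 - 110 ≡ 32; y = λ·(55 - 32) - 41 ≡ 44. → (32, 44)

(32, 44)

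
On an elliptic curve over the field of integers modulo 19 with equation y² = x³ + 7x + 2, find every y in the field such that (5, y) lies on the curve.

x³ + 7x + 2 = 162 ≡ 10 (mod 19).
10 is a non-residue mod 19; no y exists.

none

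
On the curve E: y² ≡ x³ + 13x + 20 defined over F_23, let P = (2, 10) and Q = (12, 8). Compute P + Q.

(2, 10) + (12, 8). λ = (8 - 10)/(12 - 2) ≡ 21/10 mod 23. 10⁻¹ ≡ 7 (mod 23) since 10·7 = 70 ≡ 1, so λ ≡ 9.
  x = λ² - 2 - 12 = 81 - 14 ≡ 21; y = λ·(2 - 21) - 10 ≡ 3. → (21, 3)

(21, 3)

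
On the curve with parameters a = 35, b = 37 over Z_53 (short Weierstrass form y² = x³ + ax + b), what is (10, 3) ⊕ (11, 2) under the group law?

(33, 20)

(10, 3) + (11, 2). λ = (2 - 3)/(11 - 10) ≡ 52/1 mod 53. 1⁻¹ ≡ 1 (mod 53) since 1·1 = 1 ≡ 1, so λ ≡ 52.
  x = λ² - 10 - 11 = 2704 - 21 ≡ 33; y = λ·(10 - 33) - 3 ≡ 20. → (33, 20)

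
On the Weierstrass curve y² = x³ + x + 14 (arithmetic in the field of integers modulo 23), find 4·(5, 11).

Write G = (5, 11).
Double-and-add on 4 = (100)₂. Start with G = (5, 11) for the leading 1-bit.
double: tangent at (5, 11): λ = (3·5² + 1)/(2·11) ≡ 7/22. 22⁻¹ ≡ 22 (mod 23), so λ ≡ 7·22 ≡ 16.
  x = λ² - 5 - 5 = 256 - 10 ≡ 16; y = λ·(5 - 16) - 11 ≡ 20. → (16, 20)
double: tangent at (16, 20): λ = (3·16² + 1)/(2·20) ≡ 10/17. 17⁻¹ ≡ 19 (mod 23) since 17·19 = 323 ≡ 1, so λ ≡ 10·19 ≡ 6.
  x = λ² - 16 - 16 = 36 - 32 ≡ 4; y = λ·(16 - 4) - 20 ≡ 6. → (4, 6)

(4, 6)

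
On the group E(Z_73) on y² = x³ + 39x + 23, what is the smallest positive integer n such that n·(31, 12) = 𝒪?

9

2P: tangent at (31, 12): λ = (3·31² + 39)/(2·12) ≡ 2/24. 24⁻¹ ≡ 70 (mod 73), so λ ≡ 2·70 ≡ 67.
  x = λ² - 31 - 31 = 4489 - 62 ≡ 47; y = λ·(31 - 47) - 12 ≡ 11. → (47, 11)
3P: (47, 11) + (31, 12). λ = (12 - 11)/(31 - 47) ≡ 1/57 mod 73. 57⁻¹ ≡ 41 (mod 73) since 57·41 = 2337 ≡ 1, so λ ≡ 41.
  x = λ² - 47 - 31 = 1681 - 78 ≡ 70; y = λ·(47 - 70) - 11 ≡ 68. → (70, 68)
4P: (70, 68) + (31, 12). λ = (12 - 68)/(31 - 70) ≡ 17/34 mod 73. 34⁻¹ ≡ 58 (mod 73) since 34·58 = 1972 ≡ 1, so λ ≡ 37.
  x = λ² - 70 - 31 = 1369 - 101 ≡ 27; y = λ·(70 - 27) - 68 ≡ 63. → (27, 63)
5P: (27, 63) + (31, 12). λ = (12 - 63)/(31 - 27) ≡ 22/4 mod 73. 4⁻¹ ≡ 55 (mod 73) since 4·55 = 220 ≡ 1, so λ ≡ 42.
  x = λ² - 27 - 31 = 1764 - 58 ≡ 27; y = λ·(27 - 27) - 63 ≡ 10. → (27, 10)
6P: (27, 10) + (31, 12). λ = (12 - 10)/(31 - 27) ≡ 2/4 mod 73. 4⁻¹ ≡ 55 (mod 73), so λ ≡ 37.
  x = λ² - 27 - 31 = 1369 - 58 ≡ 70; y = λ·(27 - 70) - 10 ≡ 5. → (70, 5)
7P: (70, 5) + (31, 12). λ = (12 - 5)/(31 - 70) ≡ 7/34 mod 73. 34⁻¹ ≡ 58 (mod 73), so λ ≡ 41.
  x = λ² - 70 - 31 = 1681 - 101 ≡ 47; y = λ·(70 - 47) - 5 ≡ 62. → (47, 62)
8P: (47, 62) + (31, 12). λ = (12 - 62)/(31 - 47) ≡ 23/57 mod 73. 57⁻¹ ≡ 41 (mod 73) since 57·41 = 2337 ≡ 1, so λ ≡ 67.
  x = λ² - 47 - 31 = 4489 - 78 ≡ 31; y = λ·(47 - 31) - 62 ≡ 61. → (31, 61)
9P: (31, 61) + (31, 12): same x and y₁ ≡ -y₂, so the sum is 𝒪.
9P = 𝒪, so the order is 9.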